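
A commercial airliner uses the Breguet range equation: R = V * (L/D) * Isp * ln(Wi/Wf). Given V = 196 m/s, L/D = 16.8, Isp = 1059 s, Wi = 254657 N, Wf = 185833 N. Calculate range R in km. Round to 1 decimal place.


Step 1: Coefficient = V * (L/D) * Isp = 196 * 16.8 * 1059 = 3487075.2 m
Step 2: Wi/Wf = 254657 / 185833 = 1.370354
Step 3: ln(1.370354) = 0.315069
Step 4: R = 3487075.2 * 0.315069 = 1098669.7 m = 1098.7 km

1098.7


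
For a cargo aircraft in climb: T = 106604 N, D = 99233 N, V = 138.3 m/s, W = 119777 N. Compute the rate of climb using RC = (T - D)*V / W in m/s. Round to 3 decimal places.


Step 1: Excess thrust = T - D = 106604 - 99233 = 7371 N
Step 2: Excess power = 7371 * 138.3 = 1019409.3 W
Step 3: RC = 1019409.3 / 119777 = 8.511 m/s

8.511


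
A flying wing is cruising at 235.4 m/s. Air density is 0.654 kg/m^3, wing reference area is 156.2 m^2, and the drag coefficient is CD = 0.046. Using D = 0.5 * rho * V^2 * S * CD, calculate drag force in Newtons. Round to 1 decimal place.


Step 1: Dynamic pressure q = 0.5 * 0.654 * 235.4^2 = 18120.1033 Pa
Step 2: Drag D = q * S * CD = 18120.1033 * 156.2 * 0.046
Step 3: D = 130196.6 N

130196.6


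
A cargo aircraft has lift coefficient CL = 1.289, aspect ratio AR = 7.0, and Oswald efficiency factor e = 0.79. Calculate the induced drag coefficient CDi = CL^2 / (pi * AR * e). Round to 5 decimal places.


Step 1: CL^2 = 1.289^2 = 1.661521
Step 2: pi * AR * e = 3.14159 * 7.0 * 0.79 = 17.373007
Step 3: CDi = 1.661521 / 17.373007 = 0.09564

0.09564


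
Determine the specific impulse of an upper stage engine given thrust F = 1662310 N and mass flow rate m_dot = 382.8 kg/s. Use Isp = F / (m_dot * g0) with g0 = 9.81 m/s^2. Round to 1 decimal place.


Step 1: m_dot * g0 = 382.8 * 9.81 = 3755.27
Step 2: Isp = 1662310 / 3755.27 = 442.7 s

442.7


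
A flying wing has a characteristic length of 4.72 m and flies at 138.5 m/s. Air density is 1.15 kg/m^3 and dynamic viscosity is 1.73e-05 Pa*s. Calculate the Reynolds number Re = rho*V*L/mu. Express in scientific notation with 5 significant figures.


Step 1: Numerator = rho * V * L = 1.15 * 138.5 * 4.72 = 751.778
Step 2: Re = 751.778 / 1.73e-05
Step 3: Re = 4.3455e+07

4.3455e+07


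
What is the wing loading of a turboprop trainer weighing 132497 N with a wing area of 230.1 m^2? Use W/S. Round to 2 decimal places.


Step 1: Wing loading = W / S = 132497 / 230.1
Step 2: Wing loading = 575.82 N/m^2

575.82


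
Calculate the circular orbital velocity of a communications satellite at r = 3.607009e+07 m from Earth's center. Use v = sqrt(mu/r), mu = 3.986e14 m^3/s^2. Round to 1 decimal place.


Step 1: mu / r = 3.986e14 / 3.607009e+07 = 11050707.1094
Step 2: v = sqrt(11050707.1094) = 3324.3 m/s

3324.3


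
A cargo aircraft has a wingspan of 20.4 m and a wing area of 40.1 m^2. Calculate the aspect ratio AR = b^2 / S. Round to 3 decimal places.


Step 1: b^2 = 20.4^2 = 416.16
Step 2: AR = 416.16 / 40.1 = 10.378

10.378


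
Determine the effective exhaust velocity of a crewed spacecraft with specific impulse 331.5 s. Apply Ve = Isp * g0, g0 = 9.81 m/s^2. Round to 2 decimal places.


Step 1: Ve = Isp * g0 = 331.5 * 9.81
Step 2: Ve = 3252.02 m/s

3252.02


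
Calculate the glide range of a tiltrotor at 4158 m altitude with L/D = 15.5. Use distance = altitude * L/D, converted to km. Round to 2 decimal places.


Step 1: Glide distance = altitude * L/D = 4158 * 15.5 = 64449.0 m
Step 2: Convert to km: 64449.0 / 1000 = 64.45 km

64.45


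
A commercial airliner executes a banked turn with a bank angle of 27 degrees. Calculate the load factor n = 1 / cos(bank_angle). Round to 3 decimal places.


Step 1: Convert 27 degrees to radians = 0.471239
Step 2: cos(27 deg) = 0.891007
Step 3: n = 1 / 0.891007 = 1.122

1.122


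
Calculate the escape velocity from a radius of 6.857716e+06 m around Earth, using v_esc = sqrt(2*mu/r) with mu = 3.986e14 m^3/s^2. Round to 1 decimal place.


Step 1: 2*mu/r = 2 * 3.986e14 / 6.857716e+06 = 116248616.8864
Step 2: v_esc = sqrt(116248616.8864) = 10781.9 m/s

10781.9


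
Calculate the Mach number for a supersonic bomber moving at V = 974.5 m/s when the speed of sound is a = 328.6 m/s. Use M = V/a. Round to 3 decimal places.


Step 1: M = V / a = 974.5 / 328.6
Step 2: M = 2.966

2.966


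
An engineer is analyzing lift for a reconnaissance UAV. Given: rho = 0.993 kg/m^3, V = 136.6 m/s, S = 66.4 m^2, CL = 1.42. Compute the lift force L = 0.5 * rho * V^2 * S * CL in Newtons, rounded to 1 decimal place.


Step 1: Calculate dynamic pressure q = 0.5 * 0.993 * 136.6^2 = 0.5 * 0.993 * 18659.56 = 9264.4715 Pa
Step 2: Multiply by wing area and lift coefficient: L = 9264.4715 * 66.4 * 1.42
Step 3: L = 615160.9103 * 1.42 = 873528.5 N

873528.5


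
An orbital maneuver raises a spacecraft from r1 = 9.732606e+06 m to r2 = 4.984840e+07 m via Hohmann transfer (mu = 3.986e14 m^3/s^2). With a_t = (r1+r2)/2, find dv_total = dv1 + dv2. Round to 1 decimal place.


Step 1: Transfer semi-major axis a_t = (9.732606e+06 + 4.984840e+07) / 2 = 2.979050e+07 m
Step 2: v1 (circular at r1) = sqrt(mu/r1) = 6399.62 m/s
Step 3: v_t1 = sqrt(mu*(2/r1 - 1/a_t)) = 8278.29 m/s
Step 4: dv1 = |8278.29 - 6399.62| = 1878.67 m/s
Step 5: v2 (circular at r2) = 2827.76 m/s, v_t2 = 1616.29 m/s
Step 6: dv2 = |2827.76 - 1616.29| = 1211.48 m/s
Step 7: Total delta-v = 1878.67 + 1211.48 = 3090.1 m/s

3090.1


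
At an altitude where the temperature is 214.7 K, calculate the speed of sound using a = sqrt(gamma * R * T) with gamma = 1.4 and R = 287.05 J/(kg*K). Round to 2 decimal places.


Step 1: gamma * R * T = 1.4 * 287.05 * 214.7 = 86281.489
Step 2: a = sqrt(86281.489) = 293.74 m/s

293.74


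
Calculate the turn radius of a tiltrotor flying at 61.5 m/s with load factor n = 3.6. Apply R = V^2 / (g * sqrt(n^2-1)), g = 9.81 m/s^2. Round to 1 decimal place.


Step 1: V^2 = 61.5^2 = 3782.25
Step 2: n^2 - 1 = 3.6^2 - 1 = 11.96
Step 3: sqrt(11.96) = 3.458323
Step 4: R = 3782.25 / (9.81 * 3.458323) = 111.5 m

111.5


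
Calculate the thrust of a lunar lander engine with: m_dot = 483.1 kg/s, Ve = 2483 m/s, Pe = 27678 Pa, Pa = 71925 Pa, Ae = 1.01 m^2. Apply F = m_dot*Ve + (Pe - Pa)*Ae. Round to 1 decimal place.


Step 1: Momentum thrust = m_dot * Ve = 483.1 * 2483 = 1199537.3 N
Step 2: Pressure thrust = (Pe - Pa) * Ae = (27678 - 71925) * 1.01 = -44689.47 N
Step 3: Total thrust F = 1199537.3 + -44689.47 = 1154847.8 N

1154847.8


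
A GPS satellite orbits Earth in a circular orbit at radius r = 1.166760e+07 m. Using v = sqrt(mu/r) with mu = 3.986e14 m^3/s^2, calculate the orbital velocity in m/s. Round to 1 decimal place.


Step 1: mu / r = 3.986e14 / 1.166760e+07 = 34162981.2472
Step 2: v = sqrt(34162981.2472) = 5844.9 m/s

5844.9


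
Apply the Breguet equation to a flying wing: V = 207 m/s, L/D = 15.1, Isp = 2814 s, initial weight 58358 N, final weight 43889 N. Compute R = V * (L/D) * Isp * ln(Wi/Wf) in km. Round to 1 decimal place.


Step 1: Coefficient = V * (L/D) * Isp = 207 * 15.1 * 2814 = 8795719.8 m
Step 2: Wi/Wf = 58358 / 43889 = 1.329673
Step 3: ln(1.329673) = 0.284933
Step 4: R = 8795719.8 * 0.284933 = 2506188.5 m = 2506.2 km

2506.2


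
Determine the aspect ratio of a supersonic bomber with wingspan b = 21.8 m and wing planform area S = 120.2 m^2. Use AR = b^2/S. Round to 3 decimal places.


Step 1: b^2 = 21.8^2 = 475.24
Step 2: AR = 475.24 / 120.2 = 3.954

3.954


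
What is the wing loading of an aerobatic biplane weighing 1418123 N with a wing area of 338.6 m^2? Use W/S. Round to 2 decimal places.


Step 1: Wing loading = W / S = 1418123 / 338.6
Step 2: Wing loading = 4188.20 N/m^2

4188.20


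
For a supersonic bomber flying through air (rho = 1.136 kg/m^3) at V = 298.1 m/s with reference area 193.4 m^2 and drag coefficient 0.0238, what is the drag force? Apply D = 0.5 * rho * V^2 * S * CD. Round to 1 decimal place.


Step 1: Dynamic pressure q = 0.5 * 1.136 * 298.1^2 = 50474.5305 Pa
Step 2: Drag D = q * S * CD = 50474.5305 * 193.4 * 0.0238
Step 3: D = 232330.2 N

232330.2


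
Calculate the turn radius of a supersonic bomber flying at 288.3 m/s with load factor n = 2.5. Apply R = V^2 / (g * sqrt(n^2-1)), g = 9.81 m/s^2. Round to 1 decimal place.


Step 1: V^2 = 288.3^2 = 83116.89
Step 2: n^2 - 1 = 2.5^2 - 1 = 5.25
Step 3: sqrt(5.25) = 2.291288
Step 4: R = 83116.89 / (9.81 * 2.291288) = 3697.8 m

3697.8


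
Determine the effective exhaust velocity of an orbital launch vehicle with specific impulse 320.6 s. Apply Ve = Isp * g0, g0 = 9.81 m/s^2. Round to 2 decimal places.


Step 1: Ve = Isp * g0 = 320.6 * 9.81
Step 2: Ve = 3145.09 m/s

3145.09


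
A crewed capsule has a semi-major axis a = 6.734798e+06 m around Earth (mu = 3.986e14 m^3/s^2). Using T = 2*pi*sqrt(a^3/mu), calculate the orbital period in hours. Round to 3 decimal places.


Step 1: a^3 / mu = 3.054736e+20 / 3.986e14 = 7.663664e+05
Step 2: sqrt(7.663664e+05) = 875.4235 s
Step 3: T = 2*pi * 875.4235 = 5500.45 s
Step 4: T in hours = 5500.45 / 3600 = 1.528 hours

1.528


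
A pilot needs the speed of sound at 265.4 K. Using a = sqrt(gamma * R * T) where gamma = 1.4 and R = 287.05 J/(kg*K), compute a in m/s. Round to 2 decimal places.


Step 1: gamma * R * T = 1.4 * 287.05 * 265.4 = 106656.298
Step 2: a = sqrt(106656.298) = 326.58 m/s

326.58


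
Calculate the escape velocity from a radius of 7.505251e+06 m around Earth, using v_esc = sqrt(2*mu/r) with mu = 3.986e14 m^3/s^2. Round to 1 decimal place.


Step 1: 2*mu/r = 2 * 3.986e14 / 7.505251e+06 = 106218965.8947
Step 2: v_esc = sqrt(106218965.8947) = 10306.3 m/s

10306.3


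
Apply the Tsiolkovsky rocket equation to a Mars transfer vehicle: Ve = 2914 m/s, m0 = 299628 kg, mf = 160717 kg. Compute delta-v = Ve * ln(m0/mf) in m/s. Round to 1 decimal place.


Step 1: Mass ratio m0/mf = 299628 / 160717 = 1.864321
Step 2: ln(1.864321) = 0.622897
Step 3: delta-v = 2914 * 0.622897 = 1815.1 m/s

1815.1


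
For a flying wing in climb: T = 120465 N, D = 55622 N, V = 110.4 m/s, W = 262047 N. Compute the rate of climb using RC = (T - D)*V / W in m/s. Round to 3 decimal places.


Step 1: Excess thrust = T - D = 120465 - 55622 = 64843 N
Step 2: Excess power = 64843 * 110.4 = 7158667.2 W
Step 3: RC = 7158667.2 / 262047 = 27.318 m/s

27.318


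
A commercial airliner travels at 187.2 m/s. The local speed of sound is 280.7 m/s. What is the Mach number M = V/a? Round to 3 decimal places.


Step 1: M = V / a = 187.2 / 280.7
Step 2: M = 0.667

0.667


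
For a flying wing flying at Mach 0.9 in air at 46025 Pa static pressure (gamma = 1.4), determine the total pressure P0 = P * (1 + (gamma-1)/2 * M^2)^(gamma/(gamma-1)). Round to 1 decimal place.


Step 1: (gamma-1)/2 * M^2 = 0.2 * 0.81 = 0.162
Step 2: 1 + 0.162 = 1.162
Step 3: Exponent gamma/(gamma-1) = 3.5
Step 4: P0 = 46025 * 1.162^3.5 = 77842.2 Pa

77842.2


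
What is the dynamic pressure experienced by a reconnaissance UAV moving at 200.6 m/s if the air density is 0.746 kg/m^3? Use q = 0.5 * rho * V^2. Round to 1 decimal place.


Step 1: V^2 = 200.6^2 = 40240.36
Step 2: q = 0.5 * 0.746 * 40240.36
Step 3: q = 15009.7 Pa

15009.7


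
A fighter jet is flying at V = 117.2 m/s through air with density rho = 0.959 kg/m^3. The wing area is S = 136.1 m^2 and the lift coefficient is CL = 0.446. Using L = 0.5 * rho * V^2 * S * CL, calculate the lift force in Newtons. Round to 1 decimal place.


Step 1: Calculate dynamic pressure q = 0.5 * 0.959 * 117.2^2 = 0.5 * 0.959 * 13735.84 = 6586.3353 Pa
Step 2: Multiply by wing area and lift coefficient: L = 6586.3353 * 136.1 * 0.446
Step 3: L = 896400.2316 * 0.446 = 399794.5 N

399794.5


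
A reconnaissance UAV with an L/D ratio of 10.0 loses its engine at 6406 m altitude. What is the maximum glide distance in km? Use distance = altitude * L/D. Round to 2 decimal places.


Step 1: Glide distance = altitude * L/D = 6406 * 10.0 = 64060.0 m
Step 2: Convert to km: 64060.0 / 1000 = 64.06 km

64.06


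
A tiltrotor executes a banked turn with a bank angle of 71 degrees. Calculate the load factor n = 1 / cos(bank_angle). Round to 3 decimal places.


Step 1: Convert 71 degrees to radians = 1.239184
Step 2: cos(71 deg) = 0.325568
Step 3: n = 1 / 0.325568 = 3.072

3.072


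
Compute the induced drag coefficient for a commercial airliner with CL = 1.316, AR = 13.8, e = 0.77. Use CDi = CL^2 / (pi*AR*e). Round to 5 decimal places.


Step 1: CL^2 = 1.316^2 = 1.731856
Step 2: pi * AR * e = 3.14159 * 13.8 * 0.77 = 33.382564
Step 3: CDi = 1.731856 / 33.382564 = 0.05188

0.05188


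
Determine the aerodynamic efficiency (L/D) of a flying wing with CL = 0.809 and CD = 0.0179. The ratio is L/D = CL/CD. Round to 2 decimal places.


Step 1: L/D = CL / CD = 0.809 / 0.0179
Step 2: L/D = 45.20

45.20


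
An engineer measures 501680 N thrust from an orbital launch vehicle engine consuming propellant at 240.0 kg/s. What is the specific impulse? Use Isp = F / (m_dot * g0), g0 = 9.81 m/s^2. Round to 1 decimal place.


Step 1: m_dot * g0 = 240.0 * 9.81 = 2354.4
Step 2: Isp = 501680 / 2354.4 = 213.1 s

213.1


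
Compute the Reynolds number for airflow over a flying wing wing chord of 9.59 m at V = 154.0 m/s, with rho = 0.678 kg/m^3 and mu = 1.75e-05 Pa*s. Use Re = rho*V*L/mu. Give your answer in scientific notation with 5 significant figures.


Step 1: Numerator = rho * V * L = 0.678 * 154.0 * 9.59 = 1001.31108
Step 2: Re = 1001.31108 / 1.75e-05
Step 3: Re = 5.7218e+07

5.7218e+07


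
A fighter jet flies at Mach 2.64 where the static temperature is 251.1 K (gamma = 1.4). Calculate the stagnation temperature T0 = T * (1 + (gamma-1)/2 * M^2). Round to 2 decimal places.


Step 1: (gamma-1)/2 = 0.2
Step 2: M^2 = 6.9696
Step 3: 1 + 0.2 * 6.9696 = 2.39392
Step 4: T0 = 251.1 * 2.39392 = 601.11 K

601.11


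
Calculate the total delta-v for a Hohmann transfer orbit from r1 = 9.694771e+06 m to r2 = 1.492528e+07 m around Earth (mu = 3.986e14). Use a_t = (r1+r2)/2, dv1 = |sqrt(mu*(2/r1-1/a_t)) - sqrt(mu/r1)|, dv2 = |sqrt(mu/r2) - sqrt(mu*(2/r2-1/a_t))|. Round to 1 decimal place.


Step 1: Transfer semi-major axis a_t = (9.694771e+06 + 1.492528e+07) / 2 = 1.231003e+07 m
Step 2: v1 (circular at r1) = sqrt(mu/r1) = 6412.09 m/s
Step 3: v_t1 = sqrt(mu*(2/r1 - 1/a_t)) = 7060.44 m/s
Step 4: dv1 = |7060.44 - 6412.09| = 648.34 m/s
Step 5: v2 (circular at r2) = 5167.82 m/s, v_t2 = 4586.13 m/s
Step 6: dv2 = |5167.82 - 4586.13| = 581.69 m/s
Step 7: Total delta-v = 648.34 + 581.69 = 1230.0 m/s

1230.0


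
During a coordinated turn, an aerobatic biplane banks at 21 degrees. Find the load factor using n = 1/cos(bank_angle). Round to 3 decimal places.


Step 1: Convert 21 degrees to radians = 0.366519
Step 2: cos(21 deg) = 0.93358
Step 3: n = 1 / 0.93358 = 1.071

1.071


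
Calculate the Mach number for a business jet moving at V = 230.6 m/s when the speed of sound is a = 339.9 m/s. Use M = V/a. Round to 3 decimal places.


Step 1: M = V / a = 230.6 / 339.9
Step 2: M = 0.678

0.678


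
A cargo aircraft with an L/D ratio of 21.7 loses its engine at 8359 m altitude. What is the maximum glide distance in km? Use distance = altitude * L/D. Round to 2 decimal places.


Step 1: Glide distance = altitude * L/D = 8359 * 21.7 = 181390.3 m
Step 2: Convert to km: 181390.3 / 1000 = 181.39 km

181.39


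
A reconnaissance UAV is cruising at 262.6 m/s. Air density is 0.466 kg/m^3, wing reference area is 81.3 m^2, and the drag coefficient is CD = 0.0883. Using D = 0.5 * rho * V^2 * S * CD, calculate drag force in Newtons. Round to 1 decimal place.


Step 1: Dynamic pressure q = 0.5 * 0.466 * 262.6^2 = 16067.3911 Pa
Step 2: Drag D = q * S * CD = 16067.3911 * 81.3 * 0.0883
Step 3: D = 115344.4 N

115344.4


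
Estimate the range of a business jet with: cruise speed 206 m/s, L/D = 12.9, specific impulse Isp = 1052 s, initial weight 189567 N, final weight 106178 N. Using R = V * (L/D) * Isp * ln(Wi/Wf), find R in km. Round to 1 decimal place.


Step 1: Coefficient = V * (L/D) * Isp = 206 * 12.9 * 1052 = 2795584.8 m
Step 2: Wi/Wf = 189567 / 106178 = 1.78537
Step 3: ln(1.78537) = 0.579626
Step 4: R = 2795584.8 * 0.579626 = 1620392.5 m = 1620.4 km

1620.4


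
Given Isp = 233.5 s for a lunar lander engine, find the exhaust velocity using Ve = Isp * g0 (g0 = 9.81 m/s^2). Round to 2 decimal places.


Step 1: Ve = Isp * g0 = 233.5 * 9.81
Step 2: Ve = 2290.64 m/s

2290.64


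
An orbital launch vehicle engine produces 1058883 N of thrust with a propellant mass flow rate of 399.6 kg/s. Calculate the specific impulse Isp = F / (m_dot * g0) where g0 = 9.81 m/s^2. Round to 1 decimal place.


Step 1: m_dot * g0 = 399.6 * 9.81 = 3920.08
Step 2: Isp = 1058883 / 3920.08 = 270.1 s

270.1


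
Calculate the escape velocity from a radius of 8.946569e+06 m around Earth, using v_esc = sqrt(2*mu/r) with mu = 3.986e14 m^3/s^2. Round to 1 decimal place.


Step 1: 2*mu/r = 2 * 3.986e14 / 8.946569e+06 = 89106784.9586
Step 2: v_esc = sqrt(89106784.9586) = 9439.6 m/s

9439.6


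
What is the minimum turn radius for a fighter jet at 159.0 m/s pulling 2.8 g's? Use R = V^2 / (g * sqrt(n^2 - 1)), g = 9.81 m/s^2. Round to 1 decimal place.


Step 1: V^2 = 159.0^2 = 25281.0
Step 2: n^2 - 1 = 2.8^2 - 1 = 6.84
Step 3: sqrt(6.84) = 2.615339
Step 4: R = 25281.0 / (9.81 * 2.615339) = 985.4 m

985.4


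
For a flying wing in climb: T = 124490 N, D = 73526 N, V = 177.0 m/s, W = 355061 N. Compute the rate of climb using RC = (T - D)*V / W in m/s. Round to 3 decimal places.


Step 1: Excess thrust = T - D = 124490 - 73526 = 50964 N
Step 2: Excess power = 50964 * 177.0 = 9020628.0 W
Step 3: RC = 9020628.0 / 355061 = 25.406 m/s

25.406


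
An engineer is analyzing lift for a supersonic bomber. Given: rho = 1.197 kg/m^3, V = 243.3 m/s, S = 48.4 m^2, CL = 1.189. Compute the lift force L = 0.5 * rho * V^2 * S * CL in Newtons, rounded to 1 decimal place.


Step 1: Calculate dynamic pressure q = 0.5 * 1.197 * 243.3^2 = 0.5 * 1.197 * 59194.89 = 35428.1417 Pa
Step 2: Multiply by wing area and lift coefficient: L = 35428.1417 * 48.4 * 1.189
Step 3: L = 1714722.0566 * 1.189 = 2038804.5 N

2038804.5


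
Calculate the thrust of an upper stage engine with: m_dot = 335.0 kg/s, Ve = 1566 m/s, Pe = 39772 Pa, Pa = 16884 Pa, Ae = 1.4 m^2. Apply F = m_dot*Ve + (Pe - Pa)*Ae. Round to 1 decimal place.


Step 1: Momentum thrust = m_dot * Ve = 335.0 * 1566 = 524610.0 N
Step 2: Pressure thrust = (Pe - Pa) * Ae = (39772 - 16884) * 1.4 = 32043.2 N
Step 3: Total thrust F = 524610.0 + 32043.2 = 556653.2 N

556653.2


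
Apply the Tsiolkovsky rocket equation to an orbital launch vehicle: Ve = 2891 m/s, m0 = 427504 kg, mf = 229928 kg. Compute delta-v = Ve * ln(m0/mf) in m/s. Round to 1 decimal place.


Step 1: Mass ratio m0/mf = 427504 / 229928 = 1.859295
Step 2: ln(1.859295) = 0.620197
Step 3: delta-v = 2891 * 0.620197 = 1793.0 m/s

1793.0


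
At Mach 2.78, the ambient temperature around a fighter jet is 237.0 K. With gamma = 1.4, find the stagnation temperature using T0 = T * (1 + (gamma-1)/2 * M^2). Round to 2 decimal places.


Step 1: (gamma-1)/2 = 0.2
Step 2: M^2 = 7.7284
Step 3: 1 + 0.2 * 7.7284 = 2.54568
Step 4: T0 = 237.0 * 2.54568 = 603.33 K

603.33


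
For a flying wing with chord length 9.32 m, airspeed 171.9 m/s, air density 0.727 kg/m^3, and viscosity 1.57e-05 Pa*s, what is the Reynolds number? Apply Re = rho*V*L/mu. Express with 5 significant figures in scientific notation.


Step 1: Numerator = rho * V * L = 0.727 * 171.9 * 9.32 = 1164.732516
Step 2: Re = 1164.732516 / 1.57e-05
Step 3: Re = 7.4187e+07

7.4187e+07


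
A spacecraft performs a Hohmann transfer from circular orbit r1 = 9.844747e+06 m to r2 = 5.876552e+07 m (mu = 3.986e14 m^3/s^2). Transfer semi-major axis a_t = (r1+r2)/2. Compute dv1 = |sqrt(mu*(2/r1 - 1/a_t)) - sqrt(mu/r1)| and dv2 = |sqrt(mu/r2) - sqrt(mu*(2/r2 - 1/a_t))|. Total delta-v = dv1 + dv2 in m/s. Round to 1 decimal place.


Step 1: Transfer semi-major axis a_t = (9.844747e+06 + 5.876552e+07) / 2 = 3.430513e+07 m
Step 2: v1 (circular at r1) = sqrt(mu/r1) = 6363.07 m/s
Step 3: v_t1 = sqrt(mu*(2/r1 - 1/a_t)) = 8328.14 m/s
Step 4: dv1 = |8328.14 - 6363.07| = 1965.08 m/s
Step 5: v2 (circular at r2) = 2604.4 m/s, v_t2 = 1395.18 m/s
Step 6: dv2 = |2604.4 - 1395.18| = 1209.22 m/s
Step 7: Total delta-v = 1965.08 + 1209.22 = 3174.3 m/s

3174.3


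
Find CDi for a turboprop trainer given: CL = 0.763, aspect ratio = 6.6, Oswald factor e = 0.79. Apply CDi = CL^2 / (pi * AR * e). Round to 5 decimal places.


Step 1: CL^2 = 0.763^2 = 0.582169
Step 2: pi * AR * e = 3.14159 * 6.6 * 0.79 = 16.380264
Step 3: CDi = 0.582169 / 16.380264 = 0.03554

0.03554


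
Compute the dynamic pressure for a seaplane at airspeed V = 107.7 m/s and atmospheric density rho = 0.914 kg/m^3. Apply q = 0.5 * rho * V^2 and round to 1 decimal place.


Step 1: V^2 = 107.7^2 = 11599.29
Step 2: q = 0.5 * 0.914 * 11599.29
Step 3: q = 5300.9 Pa

5300.9


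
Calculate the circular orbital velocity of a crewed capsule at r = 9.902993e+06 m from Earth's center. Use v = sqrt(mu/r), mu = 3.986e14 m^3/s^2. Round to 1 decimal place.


Step 1: mu / r = 3.986e14 / 9.902993e+06 = 40250457.6142
Step 2: v = sqrt(40250457.6142) = 6344.3 m/s

6344.3


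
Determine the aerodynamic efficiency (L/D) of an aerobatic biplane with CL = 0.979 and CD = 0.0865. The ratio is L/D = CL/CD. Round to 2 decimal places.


Step 1: L/D = CL / CD = 0.979 / 0.0865
Step 2: L/D = 11.32

11.32


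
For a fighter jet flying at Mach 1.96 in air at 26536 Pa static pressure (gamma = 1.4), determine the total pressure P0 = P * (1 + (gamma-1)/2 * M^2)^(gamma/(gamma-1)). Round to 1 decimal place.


Step 1: (gamma-1)/2 * M^2 = 0.2 * 3.8416 = 0.76832
Step 2: 1 + 0.76832 = 1.76832
Step 3: Exponent gamma/(gamma-1) = 3.5
Step 4: P0 = 26536 * 1.76832^3.5 = 195118.5 Pa

195118.5


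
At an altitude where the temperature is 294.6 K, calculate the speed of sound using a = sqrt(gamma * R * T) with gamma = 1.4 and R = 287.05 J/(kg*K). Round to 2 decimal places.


Step 1: gamma * R * T = 1.4 * 287.05 * 294.6 = 118390.902
Step 2: a = sqrt(118390.902) = 344.08 m/s

344.08


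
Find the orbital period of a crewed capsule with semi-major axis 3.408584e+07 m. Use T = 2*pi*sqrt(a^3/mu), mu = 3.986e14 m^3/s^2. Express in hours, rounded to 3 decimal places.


Step 1: a^3 / mu = 3.960245e+22 / 3.986e14 = 9.935385e+07
Step 2: sqrt(9.935385e+07) = 9967.6402 s
Step 3: T = 2*pi * 9967.6402 = 62628.53 s
Step 4: T in hours = 62628.53 / 3600 = 17.397 hours

17.397


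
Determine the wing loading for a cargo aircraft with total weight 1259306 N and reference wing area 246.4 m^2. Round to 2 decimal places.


Step 1: Wing loading = W / S = 1259306 / 246.4
Step 2: Wing loading = 5110.82 N/m^2

5110.82


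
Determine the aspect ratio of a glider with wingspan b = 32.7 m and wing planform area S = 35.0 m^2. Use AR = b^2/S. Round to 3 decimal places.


Step 1: b^2 = 32.7^2 = 1069.29
Step 2: AR = 1069.29 / 35.0 = 30.551

30.551


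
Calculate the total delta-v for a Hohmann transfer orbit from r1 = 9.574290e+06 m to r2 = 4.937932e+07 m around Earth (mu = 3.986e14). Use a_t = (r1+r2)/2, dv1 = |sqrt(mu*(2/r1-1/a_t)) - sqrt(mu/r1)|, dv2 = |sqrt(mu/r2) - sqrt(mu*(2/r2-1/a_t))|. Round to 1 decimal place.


Step 1: Transfer semi-major axis a_t = (9.574290e+06 + 4.937932e+07) / 2 = 2.947680e+07 m
Step 2: v1 (circular at r1) = sqrt(mu/r1) = 6452.31 m/s
Step 3: v_t1 = sqrt(mu*(2/r1 - 1/a_t)) = 8351.18 m/s
Step 4: dv1 = |8351.18 - 6452.31| = 1898.87 m/s
Step 5: v2 (circular at r2) = 2841.16 m/s, v_t2 = 1619.23 m/s
Step 6: dv2 = |2841.16 - 1619.23| = 1221.93 m/s
Step 7: Total delta-v = 1898.87 + 1221.93 = 3120.8 m/s

3120.8


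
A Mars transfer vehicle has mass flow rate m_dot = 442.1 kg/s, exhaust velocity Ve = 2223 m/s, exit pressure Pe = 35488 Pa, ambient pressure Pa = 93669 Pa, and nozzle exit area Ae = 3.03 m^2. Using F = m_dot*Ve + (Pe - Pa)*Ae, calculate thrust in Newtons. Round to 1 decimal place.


Step 1: Momentum thrust = m_dot * Ve = 442.1 * 2223 = 982788.3 N
Step 2: Pressure thrust = (Pe - Pa) * Ae = (35488 - 93669) * 3.03 = -176288.43 N
Step 3: Total thrust F = 982788.3 + -176288.43 = 806499.9 N

806499.9


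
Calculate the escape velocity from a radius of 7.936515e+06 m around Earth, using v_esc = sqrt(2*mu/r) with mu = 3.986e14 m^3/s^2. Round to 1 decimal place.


Step 1: 2*mu/r = 2 * 3.986e14 / 7.936515e+06 = 100447110.6021
Step 2: v_esc = sqrt(100447110.6021) = 10022.3 m/s

10022.3


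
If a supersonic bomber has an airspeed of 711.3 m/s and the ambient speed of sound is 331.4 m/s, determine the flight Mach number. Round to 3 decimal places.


Step 1: M = V / a = 711.3 / 331.4
Step 2: M = 2.146

2.146


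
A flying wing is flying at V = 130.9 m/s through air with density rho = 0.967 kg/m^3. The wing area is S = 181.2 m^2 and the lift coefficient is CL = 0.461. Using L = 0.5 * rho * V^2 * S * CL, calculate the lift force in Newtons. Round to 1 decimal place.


Step 1: Calculate dynamic pressure q = 0.5 * 0.967 * 130.9^2 = 0.5 * 0.967 * 17134.81 = 8284.6806 Pa
Step 2: Multiply by wing area and lift coefficient: L = 8284.6806 * 181.2 * 0.461
Step 3: L = 1501184.1311 * 0.461 = 692045.9 N

692045.9


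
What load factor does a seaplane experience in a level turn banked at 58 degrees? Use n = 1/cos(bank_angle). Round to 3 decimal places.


Step 1: Convert 58 degrees to radians = 1.012291
Step 2: cos(58 deg) = 0.529919
Step 3: n = 1 / 0.529919 = 1.887

1.887


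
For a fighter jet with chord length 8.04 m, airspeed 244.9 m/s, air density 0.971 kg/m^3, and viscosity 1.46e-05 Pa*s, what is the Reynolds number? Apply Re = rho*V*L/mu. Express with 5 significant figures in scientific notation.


Step 1: Numerator = rho * V * L = 0.971 * 244.9 * 8.04 = 1911.895116
Step 2: Re = 1911.895116 / 1.46e-05
Step 3: Re = 1.3095e+08

1.3095e+08


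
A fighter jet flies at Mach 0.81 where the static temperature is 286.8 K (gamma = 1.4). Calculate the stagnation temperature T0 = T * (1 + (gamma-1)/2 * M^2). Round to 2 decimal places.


Step 1: (gamma-1)/2 = 0.2
Step 2: M^2 = 0.6561
Step 3: 1 + 0.2 * 0.6561 = 1.13122
Step 4: T0 = 286.8 * 1.13122 = 324.43 K

324.43


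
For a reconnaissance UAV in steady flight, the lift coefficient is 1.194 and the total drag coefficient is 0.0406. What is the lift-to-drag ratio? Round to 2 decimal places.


Step 1: L/D = CL / CD = 1.194 / 0.0406
Step 2: L/D = 29.41

29.41


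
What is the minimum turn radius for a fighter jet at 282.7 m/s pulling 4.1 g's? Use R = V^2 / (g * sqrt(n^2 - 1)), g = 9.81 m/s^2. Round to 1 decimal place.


Step 1: V^2 = 282.7^2 = 79919.29
Step 2: n^2 - 1 = 4.1^2 - 1 = 15.81
Step 3: sqrt(15.81) = 3.976179
Step 4: R = 79919.29 / (9.81 * 3.976179) = 2048.9 m

2048.9


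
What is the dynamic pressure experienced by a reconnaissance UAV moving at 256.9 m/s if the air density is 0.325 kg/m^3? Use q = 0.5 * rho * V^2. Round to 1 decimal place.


Step 1: V^2 = 256.9^2 = 65997.61
Step 2: q = 0.5 * 0.325 * 65997.61
Step 3: q = 10724.6 Pa

10724.6


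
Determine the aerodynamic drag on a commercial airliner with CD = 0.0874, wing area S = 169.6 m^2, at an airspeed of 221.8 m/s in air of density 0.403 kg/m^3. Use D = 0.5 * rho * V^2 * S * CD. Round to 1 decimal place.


Step 1: Dynamic pressure q = 0.5 * 0.403 * 221.8^2 = 9912.8409 Pa
Step 2: Drag D = q * S * CD = 9912.8409 * 169.6 * 0.0874
Step 3: D = 146938.4 N

146938.4


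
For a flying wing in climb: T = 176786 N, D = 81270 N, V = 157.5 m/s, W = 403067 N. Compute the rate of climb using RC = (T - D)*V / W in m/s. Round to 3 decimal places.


Step 1: Excess thrust = T - D = 176786 - 81270 = 95516 N
Step 2: Excess power = 95516 * 157.5 = 15043770.0 W
Step 3: RC = 15043770.0 / 403067 = 37.323 m/s

37.323


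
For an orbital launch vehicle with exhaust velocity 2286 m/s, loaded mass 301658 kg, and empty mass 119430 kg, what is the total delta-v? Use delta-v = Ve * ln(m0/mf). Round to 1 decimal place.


Step 1: Mass ratio m0/mf = 301658 / 119430 = 2.525814
Step 2: ln(2.525814) = 0.926563
Step 3: delta-v = 2286 * 0.926563 = 2118.1 m/s

2118.1


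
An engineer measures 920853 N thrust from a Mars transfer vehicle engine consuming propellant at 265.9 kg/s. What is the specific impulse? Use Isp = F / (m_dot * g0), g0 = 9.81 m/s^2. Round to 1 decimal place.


Step 1: m_dot * g0 = 265.9 * 9.81 = 2608.48
Step 2: Isp = 920853 / 2608.48 = 353.0 s

353.0


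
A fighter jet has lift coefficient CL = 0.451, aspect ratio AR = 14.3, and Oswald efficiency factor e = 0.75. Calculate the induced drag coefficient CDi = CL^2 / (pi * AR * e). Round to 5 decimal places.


Step 1: CL^2 = 0.451^2 = 0.203401
Step 2: pi * AR * e = 3.14159 * 14.3 * 0.75 = 33.693581
Step 3: CDi = 0.203401 / 33.693581 = 0.00604

0.00604


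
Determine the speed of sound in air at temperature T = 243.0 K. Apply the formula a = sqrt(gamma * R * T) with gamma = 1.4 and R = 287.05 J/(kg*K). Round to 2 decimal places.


Step 1: gamma * R * T = 1.4 * 287.05 * 243.0 = 97654.41
Step 2: a = sqrt(97654.41) = 312.50 m/s

312.50


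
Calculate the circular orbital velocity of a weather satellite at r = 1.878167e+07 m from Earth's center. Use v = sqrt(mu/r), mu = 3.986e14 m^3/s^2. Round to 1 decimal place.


Step 1: mu / r = 3.986e14 / 1.878167e+07 = 21222819.909
Step 2: v = sqrt(21222819.909) = 4606.8 m/s

4606.8


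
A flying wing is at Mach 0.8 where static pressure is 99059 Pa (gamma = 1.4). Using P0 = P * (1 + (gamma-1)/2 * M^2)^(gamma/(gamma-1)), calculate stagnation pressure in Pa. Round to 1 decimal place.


Step 1: (gamma-1)/2 * M^2 = 0.2 * 0.64 = 0.128
Step 2: 1 + 0.128 = 1.128
Step 3: Exponent gamma/(gamma-1) = 3.5
Step 4: P0 = 99059 * 1.128^3.5 = 150999.6 Pa

150999.6


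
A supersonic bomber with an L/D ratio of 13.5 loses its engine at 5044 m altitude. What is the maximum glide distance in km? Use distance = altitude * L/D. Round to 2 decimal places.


Step 1: Glide distance = altitude * L/D = 5044 * 13.5 = 68094.0 m
Step 2: Convert to km: 68094.0 / 1000 = 68.09 km

68.09


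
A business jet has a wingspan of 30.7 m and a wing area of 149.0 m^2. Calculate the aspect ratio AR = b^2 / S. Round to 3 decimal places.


Step 1: b^2 = 30.7^2 = 942.49
Step 2: AR = 942.49 / 149.0 = 6.325

6.325


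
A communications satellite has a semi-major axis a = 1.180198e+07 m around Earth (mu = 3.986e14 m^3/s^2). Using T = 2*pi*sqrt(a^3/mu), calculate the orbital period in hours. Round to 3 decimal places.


Step 1: a^3 / mu = 1.643859e+21 / 3.986e14 = 4.124082e+06
Step 2: sqrt(4.124082e+06) = 2030.7837 s
Step 3: T = 2*pi * 2030.7837 = 12759.79 s
Step 4: T in hours = 12759.79 / 3600 = 3.544 hours

3.544


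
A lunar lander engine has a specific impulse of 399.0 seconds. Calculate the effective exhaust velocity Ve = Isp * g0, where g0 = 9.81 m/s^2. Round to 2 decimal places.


Step 1: Ve = Isp * g0 = 399.0 * 9.81
Step 2: Ve = 3914.19 m/s

3914.19


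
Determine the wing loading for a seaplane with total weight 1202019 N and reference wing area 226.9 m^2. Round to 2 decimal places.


Step 1: Wing loading = W / S = 1202019 / 226.9
Step 2: Wing loading = 5297.57 N/m^2

5297.57


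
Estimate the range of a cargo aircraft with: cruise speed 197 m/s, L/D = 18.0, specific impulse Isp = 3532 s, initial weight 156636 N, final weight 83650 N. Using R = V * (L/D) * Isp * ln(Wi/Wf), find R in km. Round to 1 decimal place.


Step 1: Coefficient = V * (L/D) * Isp = 197 * 18.0 * 3532 = 12524472.0 m
Step 2: Wi/Wf = 156636 / 83650 = 1.872516
Step 3: ln(1.872516) = 0.627283
Step 4: R = 12524472.0 * 0.627283 = 7856391.1 m = 7856.4 km

7856.4


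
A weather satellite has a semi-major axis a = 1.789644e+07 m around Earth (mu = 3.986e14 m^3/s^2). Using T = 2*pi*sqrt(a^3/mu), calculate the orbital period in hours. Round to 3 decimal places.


Step 1: a^3 / mu = 5.731918e+21 / 3.986e14 = 1.438012e+07
Step 2: sqrt(1.438012e+07) = 3792.1135 s
Step 3: T = 2*pi * 3792.1135 = 23826.55 s
Step 4: T in hours = 23826.55 / 3600 = 6.618 hours

6.618


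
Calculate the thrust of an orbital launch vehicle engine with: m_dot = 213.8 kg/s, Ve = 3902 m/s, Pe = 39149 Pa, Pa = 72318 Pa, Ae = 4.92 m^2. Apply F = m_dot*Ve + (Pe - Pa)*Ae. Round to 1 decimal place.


Step 1: Momentum thrust = m_dot * Ve = 213.8 * 3902 = 834247.6 N
Step 2: Pressure thrust = (Pe - Pa) * Ae = (39149 - 72318) * 4.92 = -163191.48 N
Step 3: Total thrust F = 834247.6 + -163191.48 = 671056.1 N

671056.1


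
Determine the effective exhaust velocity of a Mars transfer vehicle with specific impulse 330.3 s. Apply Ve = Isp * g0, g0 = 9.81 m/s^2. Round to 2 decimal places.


Step 1: Ve = Isp * g0 = 330.3 * 9.81
Step 2: Ve = 3240.24 m/s

3240.24


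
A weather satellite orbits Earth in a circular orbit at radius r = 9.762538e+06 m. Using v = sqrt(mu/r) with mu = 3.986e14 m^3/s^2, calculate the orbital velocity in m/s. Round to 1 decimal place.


Step 1: mu / r = 3.986e14 / 9.762538e+06 = 40829546.579
Step 2: v = sqrt(40829546.579) = 6389.8 m/s

6389.8


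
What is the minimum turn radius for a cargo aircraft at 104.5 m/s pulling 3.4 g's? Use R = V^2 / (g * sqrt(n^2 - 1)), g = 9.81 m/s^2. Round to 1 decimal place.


Step 1: V^2 = 104.5^2 = 10920.25
Step 2: n^2 - 1 = 3.4^2 - 1 = 10.56
Step 3: sqrt(10.56) = 3.249615
Step 4: R = 10920.25 / (9.81 * 3.249615) = 342.6 m

342.6


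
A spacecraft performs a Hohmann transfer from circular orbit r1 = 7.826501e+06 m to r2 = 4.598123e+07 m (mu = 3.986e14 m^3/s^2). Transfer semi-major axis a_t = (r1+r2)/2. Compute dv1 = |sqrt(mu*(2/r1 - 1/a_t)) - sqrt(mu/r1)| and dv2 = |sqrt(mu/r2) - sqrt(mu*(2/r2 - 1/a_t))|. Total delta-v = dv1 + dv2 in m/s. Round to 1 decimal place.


Step 1: Transfer semi-major axis a_t = (7.826501e+06 + 4.598123e+07) / 2 = 2.690387e+07 m
Step 2: v1 (circular at r1) = sqrt(mu/r1) = 7136.49 m/s
Step 3: v_t1 = sqrt(mu*(2/r1 - 1/a_t)) = 9329.7 m/s
Step 4: dv1 = |9329.7 - 7136.49| = 2193.21 m/s
Step 5: v2 (circular at r2) = 2944.27 m/s, v_t2 = 1588.02 m/s
Step 6: dv2 = |2944.27 - 1588.02| = 1356.26 m/s
Step 7: Total delta-v = 2193.21 + 1356.26 = 3549.5 m/s

3549.5


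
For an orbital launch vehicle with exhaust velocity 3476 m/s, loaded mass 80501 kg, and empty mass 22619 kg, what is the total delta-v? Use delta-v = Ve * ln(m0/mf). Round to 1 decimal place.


Step 1: Mass ratio m0/mf = 80501 / 22619 = 3.558999
Step 2: ln(3.558999) = 1.269479
Step 3: delta-v = 3476 * 1.269479 = 4412.7 m/s

4412.7


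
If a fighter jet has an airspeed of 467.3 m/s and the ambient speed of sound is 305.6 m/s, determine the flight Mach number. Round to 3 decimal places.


Step 1: M = V / a = 467.3 / 305.6
Step 2: M = 1.529

1.529


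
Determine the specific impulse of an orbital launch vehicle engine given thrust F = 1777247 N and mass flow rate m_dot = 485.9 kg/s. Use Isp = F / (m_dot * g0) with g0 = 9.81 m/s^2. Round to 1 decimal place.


Step 1: m_dot * g0 = 485.9 * 9.81 = 4766.68
Step 2: Isp = 1777247 / 4766.68 = 372.8 s

372.8


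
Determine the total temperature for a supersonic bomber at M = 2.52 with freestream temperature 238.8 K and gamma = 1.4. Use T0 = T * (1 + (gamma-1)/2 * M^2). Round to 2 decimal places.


Step 1: (gamma-1)/2 = 0.2
Step 2: M^2 = 6.3504
Step 3: 1 + 0.2 * 6.3504 = 2.27008
Step 4: T0 = 238.8 * 2.27008 = 542.10 K

542.10


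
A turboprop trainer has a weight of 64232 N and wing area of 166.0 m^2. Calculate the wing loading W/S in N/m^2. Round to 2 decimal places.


Step 1: Wing loading = W / S = 64232 / 166.0
Step 2: Wing loading = 386.94 N/m^2

386.94


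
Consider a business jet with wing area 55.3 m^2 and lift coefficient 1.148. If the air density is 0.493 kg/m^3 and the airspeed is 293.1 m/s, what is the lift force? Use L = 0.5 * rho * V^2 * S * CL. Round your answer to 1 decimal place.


Step 1: Calculate dynamic pressure q = 0.5 * 0.493 * 293.1^2 = 0.5 * 0.493 * 85907.61 = 21176.2259 Pa
Step 2: Multiply by wing area and lift coefficient: L = 21176.2259 * 55.3 * 1.148
Step 3: L = 1171045.2903 * 1.148 = 1344360.0 N

1344360.0


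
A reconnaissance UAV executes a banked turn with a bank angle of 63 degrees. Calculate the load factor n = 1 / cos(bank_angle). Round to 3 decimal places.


Step 1: Convert 63 degrees to radians = 1.099557
Step 2: cos(63 deg) = 0.45399
Step 3: n = 1 / 0.45399 = 2.203

2.203


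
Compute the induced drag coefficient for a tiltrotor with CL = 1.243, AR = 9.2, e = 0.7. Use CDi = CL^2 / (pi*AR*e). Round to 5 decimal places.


Step 1: CL^2 = 1.243^2 = 1.545049
Step 2: pi * AR * e = 3.14159 * 9.2 * 0.7 = 20.231857
Step 3: CDi = 1.545049 / 20.231857 = 0.07637

0.07637


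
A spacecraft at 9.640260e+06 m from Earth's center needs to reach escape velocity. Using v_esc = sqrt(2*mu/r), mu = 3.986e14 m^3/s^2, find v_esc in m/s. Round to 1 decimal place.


Step 1: 2*mu/r = 2 * 3.986e14 / 9.640260e+06 = 82694865.0763
Step 2: v_esc = sqrt(82694865.0763) = 9093.7 m/s

9093.7


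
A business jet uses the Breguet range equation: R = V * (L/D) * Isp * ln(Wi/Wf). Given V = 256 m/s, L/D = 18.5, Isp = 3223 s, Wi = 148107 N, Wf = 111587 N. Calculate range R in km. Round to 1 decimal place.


Step 1: Coefficient = V * (L/D) * Isp = 256 * 18.5 * 3223 = 15264128.0 m
Step 2: Wi/Wf = 148107 / 111587 = 1.327278
Step 3: ln(1.327278) = 0.28313
Step 4: R = 15264128.0 * 0.28313 = 4321739.1 m = 4321.7 km

4321.7


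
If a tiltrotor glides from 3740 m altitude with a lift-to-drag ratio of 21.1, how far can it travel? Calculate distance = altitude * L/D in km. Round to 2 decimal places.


Step 1: Glide distance = altitude * L/D = 3740 * 21.1 = 78914.0 m
Step 2: Convert to km: 78914.0 / 1000 = 78.91 km

78.91


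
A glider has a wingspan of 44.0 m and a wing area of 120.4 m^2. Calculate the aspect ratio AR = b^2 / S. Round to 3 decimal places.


Step 1: b^2 = 44.0^2 = 1936.0
Step 2: AR = 1936.0 / 120.4 = 16.080

16.080


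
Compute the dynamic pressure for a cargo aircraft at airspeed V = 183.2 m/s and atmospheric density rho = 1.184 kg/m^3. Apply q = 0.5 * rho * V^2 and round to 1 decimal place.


Step 1: V^2 = 183.2^2 = 33562.24
Step 2: q = 0.5 * 1.184 * 33562.24
Step 3: q = 19868.8 Pa

19868.8


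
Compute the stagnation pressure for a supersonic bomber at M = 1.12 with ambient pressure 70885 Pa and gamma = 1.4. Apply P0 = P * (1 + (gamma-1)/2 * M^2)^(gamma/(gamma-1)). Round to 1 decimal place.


Step 1: (gamma-1)/2 * M^2 = 0.2 * 1.2544 = 0.25088
Step 2: 1 + 0.25088 = 1.25088
Step 3: Exponent gamma/(gamma-1) = 3.5
Step 4: P0 = 70885 * 1.25088^3.5 = 155170.5 Pa

155170.5


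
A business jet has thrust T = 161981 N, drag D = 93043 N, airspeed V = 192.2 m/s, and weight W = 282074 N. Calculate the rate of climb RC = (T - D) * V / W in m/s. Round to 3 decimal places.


Step 1: Excess thrust = T - D = 161981 - 93043 = 68938 N
Step 2: Excess power = 68938 * 192.2 = 13249883.6 W
Step 3: RC = 13249883.6 / 282074 = 46.973 m/s

46.973


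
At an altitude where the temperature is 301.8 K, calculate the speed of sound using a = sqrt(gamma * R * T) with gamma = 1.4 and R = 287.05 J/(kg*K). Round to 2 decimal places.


Step 1: gamma * R * T = 1.4 * 287.05 * 301.8 = 121284.366
Step 2: a = sqrt(121284.366) = 348.26 m/s

348.26


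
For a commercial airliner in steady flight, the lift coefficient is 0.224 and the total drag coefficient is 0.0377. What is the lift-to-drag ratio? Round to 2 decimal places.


Step 1: L/D = CL / CD = 0.224 / 0.0377
Step 2: L/D = 5.94

5.94


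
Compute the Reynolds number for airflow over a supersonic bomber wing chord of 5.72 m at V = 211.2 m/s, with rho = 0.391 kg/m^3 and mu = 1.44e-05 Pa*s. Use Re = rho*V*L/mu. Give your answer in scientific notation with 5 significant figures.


Step 1: Numerator = rho * V * L = 0.391 * 211.2 * 5.72 = 472.353024
Step 2: Re = 472.353024 / 1.44e-05
Step 3: Re = 3.2802e+07

3.2802e+07
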